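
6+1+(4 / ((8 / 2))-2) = 6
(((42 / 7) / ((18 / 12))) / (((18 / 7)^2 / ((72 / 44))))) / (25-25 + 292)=49 / 14454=0.00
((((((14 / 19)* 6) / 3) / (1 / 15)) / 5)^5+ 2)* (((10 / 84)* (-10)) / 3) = -104676790550 / 155994237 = -671.03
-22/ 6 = -11/ 3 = -3.67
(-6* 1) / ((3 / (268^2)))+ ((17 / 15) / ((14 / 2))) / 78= -1176477103 / 8190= -143648.00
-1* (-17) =17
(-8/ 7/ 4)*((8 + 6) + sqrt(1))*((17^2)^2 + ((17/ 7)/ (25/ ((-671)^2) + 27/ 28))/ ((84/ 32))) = -213232687338910/ 595703143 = -357951.25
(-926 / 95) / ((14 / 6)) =-2778 / 665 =-4.18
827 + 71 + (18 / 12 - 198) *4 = 112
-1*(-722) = 722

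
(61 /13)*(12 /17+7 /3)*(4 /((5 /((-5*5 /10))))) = -18910 /663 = -28.52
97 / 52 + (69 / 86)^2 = 120623 / 48074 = 2.51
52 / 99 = 0.53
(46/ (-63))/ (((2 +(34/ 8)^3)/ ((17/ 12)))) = -0.01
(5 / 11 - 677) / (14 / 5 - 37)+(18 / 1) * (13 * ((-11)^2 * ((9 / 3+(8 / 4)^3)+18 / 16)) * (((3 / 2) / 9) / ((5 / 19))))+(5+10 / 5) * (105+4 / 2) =16417120237 / 75240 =218196.71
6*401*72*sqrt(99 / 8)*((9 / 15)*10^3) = 77954400*sqrt(22) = 365638546.31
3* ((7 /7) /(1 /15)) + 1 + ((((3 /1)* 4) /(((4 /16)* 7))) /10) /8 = 46.09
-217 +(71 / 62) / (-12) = -161519 / 744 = -217.10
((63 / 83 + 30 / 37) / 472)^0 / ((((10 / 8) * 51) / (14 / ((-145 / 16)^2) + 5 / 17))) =221404 / 30381125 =0.01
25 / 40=0.62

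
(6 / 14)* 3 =9 / 7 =1.29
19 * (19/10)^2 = 68.59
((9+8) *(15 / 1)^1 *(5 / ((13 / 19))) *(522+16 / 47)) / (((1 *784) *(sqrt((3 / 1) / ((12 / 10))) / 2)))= 59472375 *sqrt(10) / 119756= 1570.43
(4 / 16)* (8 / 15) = 2 / 15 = 0.13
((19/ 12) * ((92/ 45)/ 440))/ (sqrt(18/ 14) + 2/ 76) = 0.01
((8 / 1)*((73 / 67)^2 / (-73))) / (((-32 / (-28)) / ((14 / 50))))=-0.03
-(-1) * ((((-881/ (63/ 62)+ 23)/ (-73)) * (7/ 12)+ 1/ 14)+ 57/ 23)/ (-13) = -11797235/ 16501212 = -0.71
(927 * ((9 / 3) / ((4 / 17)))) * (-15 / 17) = -41715 / 4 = -10428.75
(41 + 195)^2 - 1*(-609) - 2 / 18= 506744 / 9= 56304.89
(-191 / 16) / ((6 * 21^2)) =-191 / 42336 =-0.00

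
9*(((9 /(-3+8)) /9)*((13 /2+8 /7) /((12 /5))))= 321 /56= 5.73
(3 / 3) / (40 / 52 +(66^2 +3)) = 13 / 56677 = 0.00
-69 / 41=-1.68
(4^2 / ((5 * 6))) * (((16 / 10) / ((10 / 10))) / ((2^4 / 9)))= 12 / 25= 0.48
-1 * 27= -27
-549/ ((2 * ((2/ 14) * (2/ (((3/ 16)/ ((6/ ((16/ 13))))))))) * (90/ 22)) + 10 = 0.97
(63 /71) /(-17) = -63 /1207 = -0.05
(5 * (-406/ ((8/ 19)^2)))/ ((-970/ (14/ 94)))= 512981/ 291776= 1.76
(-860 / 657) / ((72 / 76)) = -8170 / 5913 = -1.38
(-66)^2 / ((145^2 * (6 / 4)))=2904 / 21025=0.14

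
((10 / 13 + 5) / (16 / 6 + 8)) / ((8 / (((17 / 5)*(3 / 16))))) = 2295 / 53248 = 0.04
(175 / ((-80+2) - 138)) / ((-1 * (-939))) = -175 / 202824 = -0.00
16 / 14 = 8 / 7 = 1.14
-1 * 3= -3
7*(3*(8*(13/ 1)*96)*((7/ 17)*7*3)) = 30820608/ 17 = 1812976.94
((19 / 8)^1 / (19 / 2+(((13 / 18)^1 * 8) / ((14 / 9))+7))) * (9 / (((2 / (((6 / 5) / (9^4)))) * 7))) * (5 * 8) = 38 / 68769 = 0.00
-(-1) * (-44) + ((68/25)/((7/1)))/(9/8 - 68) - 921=-90348669/93625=-965.01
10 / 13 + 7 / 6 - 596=-46337 / 78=-594.06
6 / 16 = 0.38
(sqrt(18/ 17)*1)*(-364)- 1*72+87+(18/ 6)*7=36- 1092*sqrt(34)/ 17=-338.55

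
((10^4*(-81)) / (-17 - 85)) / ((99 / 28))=420000 / 187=2245.99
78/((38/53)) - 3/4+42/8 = 4305/38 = 113.29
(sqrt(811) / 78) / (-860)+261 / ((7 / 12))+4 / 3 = 9424 / 21 - sqrt(811) / 67080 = 448.76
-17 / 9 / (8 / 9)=-17 / 8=-2.12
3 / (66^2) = 0.00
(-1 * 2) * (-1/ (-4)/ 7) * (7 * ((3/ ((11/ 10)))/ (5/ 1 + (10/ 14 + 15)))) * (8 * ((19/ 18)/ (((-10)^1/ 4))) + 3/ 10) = 1939/ 9570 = 0.20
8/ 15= 0.53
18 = 18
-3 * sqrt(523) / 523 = -0.13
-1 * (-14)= 14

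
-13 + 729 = 716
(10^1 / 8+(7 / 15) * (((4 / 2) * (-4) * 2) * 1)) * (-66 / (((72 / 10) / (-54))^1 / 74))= -455433 / 2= -227716.50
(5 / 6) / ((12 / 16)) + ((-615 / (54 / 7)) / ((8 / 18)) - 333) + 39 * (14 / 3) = -23707 / 72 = -329.26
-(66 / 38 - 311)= 5876 / 19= 309.26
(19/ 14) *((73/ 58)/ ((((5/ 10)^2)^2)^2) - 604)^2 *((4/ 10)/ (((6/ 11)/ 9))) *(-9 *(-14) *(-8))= -3014787828096/ 4205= -716953110.13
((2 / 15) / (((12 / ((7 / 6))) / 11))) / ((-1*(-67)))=77 / 36180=0.00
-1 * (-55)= 55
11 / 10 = 1.10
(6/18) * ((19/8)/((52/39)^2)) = 57/128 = 0.45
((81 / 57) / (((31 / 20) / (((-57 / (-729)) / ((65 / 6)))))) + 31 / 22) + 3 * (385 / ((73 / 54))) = 1661666075 / 1941654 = 855.80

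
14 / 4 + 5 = 17 / 2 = 8.50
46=46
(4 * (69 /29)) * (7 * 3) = 5796 /29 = 199.86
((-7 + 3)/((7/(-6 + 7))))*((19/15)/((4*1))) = -19/105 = -0.18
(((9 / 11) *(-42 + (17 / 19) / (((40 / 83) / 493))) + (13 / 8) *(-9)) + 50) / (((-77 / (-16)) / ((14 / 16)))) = 3134531 / 22990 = 136.34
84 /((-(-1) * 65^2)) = 84 /4225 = 0.02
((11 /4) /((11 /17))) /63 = 17 /252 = 0.07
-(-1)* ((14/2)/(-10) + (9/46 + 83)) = 82.50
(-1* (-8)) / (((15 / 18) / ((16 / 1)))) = 768 / 5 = 153.60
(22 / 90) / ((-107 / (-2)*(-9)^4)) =22 / 31591215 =0.00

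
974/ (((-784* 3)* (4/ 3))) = -487/ 1568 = -0.31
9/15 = 3/5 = 0.60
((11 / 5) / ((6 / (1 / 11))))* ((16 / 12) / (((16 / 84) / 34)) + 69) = 10.23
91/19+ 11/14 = 1483/266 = 5.58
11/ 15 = 0.73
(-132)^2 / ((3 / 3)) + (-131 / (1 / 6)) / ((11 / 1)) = 190878 / 11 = 17352.55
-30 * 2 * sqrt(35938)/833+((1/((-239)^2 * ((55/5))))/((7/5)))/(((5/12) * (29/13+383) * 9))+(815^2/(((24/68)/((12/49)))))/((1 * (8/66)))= 439705758936604141/115640550564 - 60 * sqrt(35938)/833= 3802335.58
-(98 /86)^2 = -2401 /1849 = -1.30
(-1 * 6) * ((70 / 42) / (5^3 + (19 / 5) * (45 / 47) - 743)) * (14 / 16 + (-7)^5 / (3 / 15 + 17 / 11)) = -156.72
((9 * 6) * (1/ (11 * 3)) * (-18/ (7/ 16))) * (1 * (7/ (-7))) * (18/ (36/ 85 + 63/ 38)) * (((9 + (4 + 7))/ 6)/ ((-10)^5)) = -15504/ 798875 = -0.02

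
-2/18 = -1/9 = -0.11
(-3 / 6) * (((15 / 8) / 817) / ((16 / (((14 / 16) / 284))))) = -105 / 475193344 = -0.00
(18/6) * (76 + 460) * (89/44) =35778/11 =3252.55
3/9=1/3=0.33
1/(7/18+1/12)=36/17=2.12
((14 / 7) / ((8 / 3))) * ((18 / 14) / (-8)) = -27 / 224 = -0.12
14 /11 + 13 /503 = 7185 /5533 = 1.30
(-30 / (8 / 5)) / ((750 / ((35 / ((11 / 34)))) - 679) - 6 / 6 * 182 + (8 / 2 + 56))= 2975 / 125992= 0.02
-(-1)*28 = 28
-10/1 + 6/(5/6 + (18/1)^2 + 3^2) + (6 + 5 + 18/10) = 2.82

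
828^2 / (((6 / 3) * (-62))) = -171396 / 31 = -5528.90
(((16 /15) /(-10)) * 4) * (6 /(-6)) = 0.43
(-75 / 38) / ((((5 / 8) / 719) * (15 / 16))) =-2421.89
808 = 808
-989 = -989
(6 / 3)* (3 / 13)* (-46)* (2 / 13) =-552 / 169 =-3.27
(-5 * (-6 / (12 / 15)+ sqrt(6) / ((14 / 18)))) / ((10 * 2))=15 / 8- 9 * sqrt(6) / 28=1.09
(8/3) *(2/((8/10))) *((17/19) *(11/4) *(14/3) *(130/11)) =154700/171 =904.68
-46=-46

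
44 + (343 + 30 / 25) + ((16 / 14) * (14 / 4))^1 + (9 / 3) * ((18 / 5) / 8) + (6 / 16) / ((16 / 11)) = 252037 / 640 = 393.81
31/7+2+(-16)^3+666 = -23965/7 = -3423.57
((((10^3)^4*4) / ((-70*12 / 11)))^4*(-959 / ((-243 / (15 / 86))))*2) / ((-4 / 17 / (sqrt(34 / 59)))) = -33437290744591395552740240000000000000000000.00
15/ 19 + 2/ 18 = 154/ 171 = 0.90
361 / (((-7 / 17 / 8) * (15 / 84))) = -196384 / 5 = -39276.80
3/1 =3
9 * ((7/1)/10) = 63/10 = 6.30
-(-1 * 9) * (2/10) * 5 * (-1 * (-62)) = 558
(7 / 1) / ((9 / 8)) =56 / 9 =6.22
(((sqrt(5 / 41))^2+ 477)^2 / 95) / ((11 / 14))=5357405816 / 1756645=3049.79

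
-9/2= -4.50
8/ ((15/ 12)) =6.40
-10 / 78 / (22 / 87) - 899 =-257259 / 286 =-899.51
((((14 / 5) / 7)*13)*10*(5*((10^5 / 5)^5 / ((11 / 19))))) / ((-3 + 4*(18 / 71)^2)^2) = 401707853248000000000000000000000 / 2103045219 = 191012465932145988725884.80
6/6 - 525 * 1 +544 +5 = 25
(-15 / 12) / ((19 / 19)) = -5 / 4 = -1.25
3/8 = 0.38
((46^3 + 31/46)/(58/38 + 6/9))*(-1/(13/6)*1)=-765650277/37375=-20485.63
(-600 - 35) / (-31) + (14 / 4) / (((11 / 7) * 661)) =9235689 / 450802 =20.49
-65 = -65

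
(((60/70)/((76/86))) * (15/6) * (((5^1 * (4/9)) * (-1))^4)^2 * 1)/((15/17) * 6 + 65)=9356800000000/456108706809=20.51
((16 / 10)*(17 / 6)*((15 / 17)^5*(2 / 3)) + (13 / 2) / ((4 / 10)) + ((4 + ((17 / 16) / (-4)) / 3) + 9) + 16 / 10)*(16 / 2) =2596058651 / 10022520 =259.02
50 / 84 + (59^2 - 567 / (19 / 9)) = 2563987 / 798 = 3213.02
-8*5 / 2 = -20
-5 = -5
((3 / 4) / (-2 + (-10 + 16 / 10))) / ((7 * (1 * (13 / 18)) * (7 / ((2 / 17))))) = -135 / 563108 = -0.00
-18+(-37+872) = 817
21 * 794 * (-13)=-216762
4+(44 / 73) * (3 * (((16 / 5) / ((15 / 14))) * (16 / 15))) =267196 / 27375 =9.76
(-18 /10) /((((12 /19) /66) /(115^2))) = -2487622.50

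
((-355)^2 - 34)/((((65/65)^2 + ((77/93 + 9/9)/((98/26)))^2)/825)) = 2158497394151175/25650349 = 84150800.22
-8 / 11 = -0.73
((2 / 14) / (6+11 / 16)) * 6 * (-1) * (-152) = 14592 / 749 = 19.48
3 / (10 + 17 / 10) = 10 / 39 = 0.26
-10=-10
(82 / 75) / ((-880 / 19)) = -779 / 33000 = -0.02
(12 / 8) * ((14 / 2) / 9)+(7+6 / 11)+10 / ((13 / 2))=8795 / 858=10.25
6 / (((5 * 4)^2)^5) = 3 / 5120000000000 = 0.00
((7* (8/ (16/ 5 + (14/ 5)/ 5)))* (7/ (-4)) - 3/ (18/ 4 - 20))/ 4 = -37693/ 5828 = -6.47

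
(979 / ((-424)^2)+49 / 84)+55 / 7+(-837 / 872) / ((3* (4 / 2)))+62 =28923176839 / 411507264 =70.29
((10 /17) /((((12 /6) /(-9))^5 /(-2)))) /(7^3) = 295245 /46648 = 6.33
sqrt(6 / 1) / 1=sqrt(6)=2.45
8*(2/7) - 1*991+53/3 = -20392/21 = -971.05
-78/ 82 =-39/ 41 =-0.95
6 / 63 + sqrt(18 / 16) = 1.16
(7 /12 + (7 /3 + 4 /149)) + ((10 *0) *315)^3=5263 /1788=2.94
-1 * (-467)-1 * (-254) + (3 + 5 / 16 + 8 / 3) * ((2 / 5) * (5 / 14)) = 34649 / 48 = 721.85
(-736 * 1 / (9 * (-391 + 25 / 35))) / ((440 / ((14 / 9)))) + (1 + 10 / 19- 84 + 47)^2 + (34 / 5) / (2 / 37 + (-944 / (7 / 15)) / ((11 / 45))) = 958481896639239029 / 761677893936135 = 1258.38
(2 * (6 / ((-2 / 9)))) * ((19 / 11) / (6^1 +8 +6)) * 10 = -513 / 11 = -46.64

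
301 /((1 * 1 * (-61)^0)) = 301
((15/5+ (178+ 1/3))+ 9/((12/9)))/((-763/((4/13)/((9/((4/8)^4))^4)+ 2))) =-6308046473425/12794965327872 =-0.49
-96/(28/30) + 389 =2003/7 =286.14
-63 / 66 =-21 / 22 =-0.95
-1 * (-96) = 96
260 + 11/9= 261.22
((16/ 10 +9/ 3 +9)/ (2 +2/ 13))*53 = 11713/ 35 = 334.66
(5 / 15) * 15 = 5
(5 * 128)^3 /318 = 131072000 /159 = 824352.20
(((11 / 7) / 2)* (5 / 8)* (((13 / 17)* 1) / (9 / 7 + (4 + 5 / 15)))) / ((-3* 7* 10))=-143 / 449344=-0.00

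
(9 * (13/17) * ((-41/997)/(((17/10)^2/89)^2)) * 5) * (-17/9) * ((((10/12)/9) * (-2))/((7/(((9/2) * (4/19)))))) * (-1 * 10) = 21109465000000/33224904363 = 635.35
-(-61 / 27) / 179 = 61 / 4833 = 0.01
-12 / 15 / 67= -4 / 335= -0.01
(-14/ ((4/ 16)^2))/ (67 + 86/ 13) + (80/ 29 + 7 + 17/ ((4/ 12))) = 55234/ 957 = 57.72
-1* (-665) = 665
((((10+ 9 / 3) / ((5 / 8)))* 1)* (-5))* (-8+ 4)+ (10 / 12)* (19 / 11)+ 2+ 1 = 27749 / 66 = 420.44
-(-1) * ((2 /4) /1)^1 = 0.50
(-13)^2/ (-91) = -13/ 7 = -1.86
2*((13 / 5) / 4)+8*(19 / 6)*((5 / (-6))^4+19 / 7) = 2799131 / 34020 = 82.28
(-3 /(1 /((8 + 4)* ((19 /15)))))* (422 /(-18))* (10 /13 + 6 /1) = 7236.76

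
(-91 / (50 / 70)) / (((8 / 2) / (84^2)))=-1123668 / 5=-224733.60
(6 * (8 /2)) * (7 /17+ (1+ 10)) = 4656 /17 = 273.88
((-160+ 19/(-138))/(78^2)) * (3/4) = -22099/1119456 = -0.02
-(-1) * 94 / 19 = 94 / 19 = 4.95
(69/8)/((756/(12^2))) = 1.64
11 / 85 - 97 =-8234 / 85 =-96.87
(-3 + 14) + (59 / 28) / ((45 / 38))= 12.78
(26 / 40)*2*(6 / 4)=39 / 20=1.95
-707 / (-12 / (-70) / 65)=-1608425 / 6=-268070.83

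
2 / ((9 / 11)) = 22 / 9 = 2.44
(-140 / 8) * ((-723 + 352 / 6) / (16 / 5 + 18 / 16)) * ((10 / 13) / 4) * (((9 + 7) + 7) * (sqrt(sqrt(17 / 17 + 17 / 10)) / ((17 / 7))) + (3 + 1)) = 13951000 / 6747 + 56152775 * 30^(3 / 4) / 114699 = 8343.29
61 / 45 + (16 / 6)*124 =14941 / 45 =332.02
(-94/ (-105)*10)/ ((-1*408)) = -47/ 2142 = -0.02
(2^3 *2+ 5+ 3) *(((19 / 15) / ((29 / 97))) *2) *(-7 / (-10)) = 103208 / 725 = 142.36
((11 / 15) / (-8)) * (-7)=77 / 120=0.64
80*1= 80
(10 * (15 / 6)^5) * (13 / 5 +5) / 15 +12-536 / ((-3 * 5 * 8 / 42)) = 83327 / 120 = 694.39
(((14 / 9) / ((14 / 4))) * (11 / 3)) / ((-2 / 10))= -220 / 27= -8.15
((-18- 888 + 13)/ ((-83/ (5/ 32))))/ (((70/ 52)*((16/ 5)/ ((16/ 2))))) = 58045/ 18592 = 3.12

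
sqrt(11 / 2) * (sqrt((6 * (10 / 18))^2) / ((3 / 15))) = 25 * sqrt(22) / 3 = 39.09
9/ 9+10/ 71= 81/ 71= 1.14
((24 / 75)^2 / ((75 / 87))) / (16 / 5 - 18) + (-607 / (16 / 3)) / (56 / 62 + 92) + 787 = 279104406059 / 355200000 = 785.77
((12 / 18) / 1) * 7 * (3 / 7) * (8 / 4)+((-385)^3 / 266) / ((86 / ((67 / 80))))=-109032673 / 52288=-2085.23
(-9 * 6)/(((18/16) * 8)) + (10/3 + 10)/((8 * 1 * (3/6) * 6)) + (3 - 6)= -76/9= -8.44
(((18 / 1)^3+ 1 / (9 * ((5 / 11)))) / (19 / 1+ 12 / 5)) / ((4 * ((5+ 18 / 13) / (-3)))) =-3411863 / 106572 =-32.01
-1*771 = -771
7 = 7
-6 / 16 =-3 / 8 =-0.38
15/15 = 1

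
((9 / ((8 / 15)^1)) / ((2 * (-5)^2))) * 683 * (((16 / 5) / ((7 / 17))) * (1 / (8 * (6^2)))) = 34833 / 5600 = 6.22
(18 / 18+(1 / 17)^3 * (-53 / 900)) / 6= 4421647 / 26530200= 0.17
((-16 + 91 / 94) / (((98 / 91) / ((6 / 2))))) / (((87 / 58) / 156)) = -1432782 / 329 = -4354.96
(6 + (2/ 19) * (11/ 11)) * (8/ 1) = 928/ 19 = 48.84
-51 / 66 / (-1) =17 / 22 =0.77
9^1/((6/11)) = 33/2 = 16.50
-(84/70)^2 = -1.44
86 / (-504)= -43 / 252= -0.17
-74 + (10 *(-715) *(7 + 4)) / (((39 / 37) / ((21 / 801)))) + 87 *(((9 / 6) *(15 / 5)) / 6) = -6295835 / 3204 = -1964.99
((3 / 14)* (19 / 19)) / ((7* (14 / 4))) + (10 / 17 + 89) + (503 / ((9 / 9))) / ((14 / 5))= 3139875 / 11662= 269.24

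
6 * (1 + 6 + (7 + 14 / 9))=280 / 3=93.33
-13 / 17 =-0.76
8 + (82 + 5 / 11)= 90.45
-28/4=-7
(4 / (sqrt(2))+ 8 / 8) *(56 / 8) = 7+ 14 *sqrt(2) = 26.80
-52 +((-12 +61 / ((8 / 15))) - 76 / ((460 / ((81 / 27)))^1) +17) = 61529 / 920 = 66.88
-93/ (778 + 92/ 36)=-837/ 7025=-0.12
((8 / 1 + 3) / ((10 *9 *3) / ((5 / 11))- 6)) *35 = 55 / 84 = 0.65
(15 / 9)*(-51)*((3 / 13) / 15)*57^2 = -55233 / 13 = -4248.69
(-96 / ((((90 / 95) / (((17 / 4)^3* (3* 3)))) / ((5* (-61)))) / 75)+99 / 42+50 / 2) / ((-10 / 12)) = -134524697673 / 70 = -1921781395.33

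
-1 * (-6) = 6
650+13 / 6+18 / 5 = 19673 / 30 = 655.77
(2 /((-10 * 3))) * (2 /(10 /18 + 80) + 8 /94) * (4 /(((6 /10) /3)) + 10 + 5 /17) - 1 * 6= -10812788 /1737825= -6.22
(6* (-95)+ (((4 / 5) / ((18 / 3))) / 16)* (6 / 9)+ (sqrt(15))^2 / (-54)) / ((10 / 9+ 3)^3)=-8314569 / 1013060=-8.21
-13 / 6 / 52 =-1 / 24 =-0.04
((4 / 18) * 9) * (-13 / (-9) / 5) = 26 / 45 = 0.58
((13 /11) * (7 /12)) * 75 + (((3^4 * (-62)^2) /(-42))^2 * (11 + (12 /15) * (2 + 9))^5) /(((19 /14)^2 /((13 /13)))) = 4507367156063483898839 /49637500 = 90805684332681.62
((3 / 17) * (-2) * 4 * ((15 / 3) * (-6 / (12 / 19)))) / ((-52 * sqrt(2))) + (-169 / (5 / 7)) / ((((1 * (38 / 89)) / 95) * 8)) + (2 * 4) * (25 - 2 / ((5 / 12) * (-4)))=-509667 / 80 - 285 * sqrt(2) / 442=-6371.75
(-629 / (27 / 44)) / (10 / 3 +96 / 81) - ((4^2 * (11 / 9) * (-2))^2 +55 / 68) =-590445251 / 335988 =-1757.34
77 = 77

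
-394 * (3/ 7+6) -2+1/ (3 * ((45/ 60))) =-159668/ 63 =-2534.41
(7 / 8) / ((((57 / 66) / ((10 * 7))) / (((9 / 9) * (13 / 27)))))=35035 / 1026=34.15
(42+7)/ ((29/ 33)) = 1617/ 29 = 55.76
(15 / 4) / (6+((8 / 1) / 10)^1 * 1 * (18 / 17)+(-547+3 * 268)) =1275 / 89708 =0.01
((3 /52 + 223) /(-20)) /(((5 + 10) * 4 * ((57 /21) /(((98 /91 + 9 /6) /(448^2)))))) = -111019 /126261657600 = -0.00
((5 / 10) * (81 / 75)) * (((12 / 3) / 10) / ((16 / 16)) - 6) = -378 / 125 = -3.02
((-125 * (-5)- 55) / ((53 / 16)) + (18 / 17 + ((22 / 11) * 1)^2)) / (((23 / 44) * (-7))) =-7022312 / 145061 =-48.41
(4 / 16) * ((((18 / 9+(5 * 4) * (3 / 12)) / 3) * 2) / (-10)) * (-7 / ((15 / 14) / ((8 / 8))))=343 / 450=0.76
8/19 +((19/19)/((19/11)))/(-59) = 461/1121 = 0.41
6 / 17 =0.35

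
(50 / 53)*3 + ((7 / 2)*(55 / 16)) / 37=198005 / 62752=3.16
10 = 10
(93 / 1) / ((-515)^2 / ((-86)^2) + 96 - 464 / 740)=42416060 / 59853883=0.71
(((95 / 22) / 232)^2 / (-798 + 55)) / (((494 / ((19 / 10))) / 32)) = -1805 / 31453103968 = -0.00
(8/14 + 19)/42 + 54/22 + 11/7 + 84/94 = 818597/151998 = 5.39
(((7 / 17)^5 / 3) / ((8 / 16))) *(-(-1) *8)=268912 / 4259571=0.06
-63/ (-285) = 21/ 95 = 0.22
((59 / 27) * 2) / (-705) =-118 / 19035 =-0.01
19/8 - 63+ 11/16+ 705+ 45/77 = 795437/1232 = 645.65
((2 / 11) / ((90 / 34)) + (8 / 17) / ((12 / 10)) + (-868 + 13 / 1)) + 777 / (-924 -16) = -1353205727 / 1582020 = -855.37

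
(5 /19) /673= 5 /12787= 0.00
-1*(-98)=98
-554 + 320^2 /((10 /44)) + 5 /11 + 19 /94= 465306883 /1034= 450006.66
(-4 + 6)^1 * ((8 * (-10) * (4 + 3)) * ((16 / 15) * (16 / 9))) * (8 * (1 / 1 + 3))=-1835008 / 27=-67963.26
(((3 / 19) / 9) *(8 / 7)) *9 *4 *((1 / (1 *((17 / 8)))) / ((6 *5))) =128 / 11305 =0.01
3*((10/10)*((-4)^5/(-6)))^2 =262144/3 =87381.33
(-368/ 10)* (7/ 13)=-1288/ 65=-19.82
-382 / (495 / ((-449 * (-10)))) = -343036 / 99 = -3465.01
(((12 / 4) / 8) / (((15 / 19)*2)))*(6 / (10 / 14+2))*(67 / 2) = 1407 / 80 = 17.59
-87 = -87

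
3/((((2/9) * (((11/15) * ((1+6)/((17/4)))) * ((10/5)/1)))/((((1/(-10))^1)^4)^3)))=1377/246400000000000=0.00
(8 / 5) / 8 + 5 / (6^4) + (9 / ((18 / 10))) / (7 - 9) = -14879 / 6480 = -2.30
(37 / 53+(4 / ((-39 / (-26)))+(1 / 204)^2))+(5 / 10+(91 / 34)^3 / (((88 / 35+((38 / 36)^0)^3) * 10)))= 423764327 / 96083541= 4.41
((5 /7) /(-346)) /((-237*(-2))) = -5 /1148028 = -0.00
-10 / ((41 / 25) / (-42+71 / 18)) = 232.05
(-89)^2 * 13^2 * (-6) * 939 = -7541948466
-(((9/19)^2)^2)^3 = -282429536481/2213314919066161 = -0.00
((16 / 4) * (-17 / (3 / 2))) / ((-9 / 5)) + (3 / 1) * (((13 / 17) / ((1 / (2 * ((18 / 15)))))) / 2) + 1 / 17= 64253 / 2295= 28.00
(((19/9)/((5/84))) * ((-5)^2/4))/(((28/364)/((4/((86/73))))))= 1262170/129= 9784.26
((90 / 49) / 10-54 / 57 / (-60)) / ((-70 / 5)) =-1857 / 130340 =-0.01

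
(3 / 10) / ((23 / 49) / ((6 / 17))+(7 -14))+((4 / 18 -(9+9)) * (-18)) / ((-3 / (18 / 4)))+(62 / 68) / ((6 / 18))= -135267039 / 283390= -477.32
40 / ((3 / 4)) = 160 / 3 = 53.33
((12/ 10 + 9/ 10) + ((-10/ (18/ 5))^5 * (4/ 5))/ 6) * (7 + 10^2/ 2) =-671505847/ 590490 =-1137.20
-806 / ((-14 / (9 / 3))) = 1209 / 7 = 172.71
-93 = -93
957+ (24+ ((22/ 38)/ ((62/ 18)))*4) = 981.67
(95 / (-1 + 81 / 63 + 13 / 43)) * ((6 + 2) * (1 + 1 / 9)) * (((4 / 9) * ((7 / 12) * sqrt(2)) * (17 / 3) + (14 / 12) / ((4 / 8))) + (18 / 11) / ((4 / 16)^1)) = 272224400 * sqrt(2) / 129033 + 670266800 / 52569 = 15733.83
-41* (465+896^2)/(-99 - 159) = 32934521/258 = 127653.18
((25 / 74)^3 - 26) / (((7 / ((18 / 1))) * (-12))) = 31560597 / 5673136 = 5.56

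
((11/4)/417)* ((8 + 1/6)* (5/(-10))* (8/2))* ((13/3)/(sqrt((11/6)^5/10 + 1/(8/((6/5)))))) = -14014* sqrt(103629)/14404431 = -0.31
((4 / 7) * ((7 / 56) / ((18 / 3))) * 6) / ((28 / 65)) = 65 / 392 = 0.17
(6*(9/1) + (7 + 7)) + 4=72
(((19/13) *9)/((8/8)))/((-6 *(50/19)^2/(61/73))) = -1255197/4745000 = -0.26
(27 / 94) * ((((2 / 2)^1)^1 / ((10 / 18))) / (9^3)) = 1 / 1410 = 0.00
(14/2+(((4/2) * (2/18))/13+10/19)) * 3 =16769/741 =22.63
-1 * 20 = -20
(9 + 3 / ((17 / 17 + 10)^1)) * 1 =102 / 11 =9.27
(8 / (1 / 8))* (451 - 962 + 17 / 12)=-32613.33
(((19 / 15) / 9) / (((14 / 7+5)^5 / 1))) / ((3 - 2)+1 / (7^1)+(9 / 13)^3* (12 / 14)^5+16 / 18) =0.00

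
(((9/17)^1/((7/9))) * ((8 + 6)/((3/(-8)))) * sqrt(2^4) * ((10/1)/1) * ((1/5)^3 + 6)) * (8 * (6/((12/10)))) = -20763648/85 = -244278.21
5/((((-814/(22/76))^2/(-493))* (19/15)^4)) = -124790625/1030492977424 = -0.00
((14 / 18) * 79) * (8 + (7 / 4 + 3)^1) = 783.42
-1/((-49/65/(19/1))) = 1235/49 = 25.20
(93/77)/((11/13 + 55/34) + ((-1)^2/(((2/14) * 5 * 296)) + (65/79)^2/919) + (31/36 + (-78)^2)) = 0.00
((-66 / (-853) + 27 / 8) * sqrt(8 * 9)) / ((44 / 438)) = 15478263 * sqrt(2) / 75064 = 291.61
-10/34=-5/17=-0.29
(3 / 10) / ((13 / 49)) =147 / 130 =1.13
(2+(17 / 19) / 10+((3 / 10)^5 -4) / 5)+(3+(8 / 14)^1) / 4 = 145157319 / 66500000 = 2.18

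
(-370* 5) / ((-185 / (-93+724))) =6310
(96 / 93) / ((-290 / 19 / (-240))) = 14592 / 899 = 16.23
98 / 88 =49 / 44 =1.11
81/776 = 0.10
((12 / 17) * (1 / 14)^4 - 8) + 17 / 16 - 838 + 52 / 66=-18192585491 / 21551376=-844.15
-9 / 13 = -0.69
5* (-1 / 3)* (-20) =100 / 3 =33.33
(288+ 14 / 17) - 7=4791 / 17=281.82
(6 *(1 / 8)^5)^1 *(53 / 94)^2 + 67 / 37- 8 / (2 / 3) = -54577610249 / 5356453888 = -10.19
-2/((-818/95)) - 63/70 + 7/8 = 0.21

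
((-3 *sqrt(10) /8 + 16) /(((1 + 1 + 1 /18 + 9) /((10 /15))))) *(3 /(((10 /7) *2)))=1008 /995 - 189 *sqrt(10) /7960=0.94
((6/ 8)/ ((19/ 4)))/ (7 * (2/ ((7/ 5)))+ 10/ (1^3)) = 3/ 380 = 0.01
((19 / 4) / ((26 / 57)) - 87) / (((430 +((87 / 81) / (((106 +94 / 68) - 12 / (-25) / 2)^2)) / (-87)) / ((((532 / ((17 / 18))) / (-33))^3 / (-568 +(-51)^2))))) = 115520397888254131686816 / 265123509489019491035869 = 0.44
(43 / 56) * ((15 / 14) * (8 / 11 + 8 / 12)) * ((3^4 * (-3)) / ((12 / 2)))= -400545 / 8624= -46.45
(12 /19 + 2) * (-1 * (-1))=50 /19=2.63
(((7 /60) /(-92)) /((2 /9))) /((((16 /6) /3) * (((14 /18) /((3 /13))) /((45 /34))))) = -6561 /2602496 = -0.00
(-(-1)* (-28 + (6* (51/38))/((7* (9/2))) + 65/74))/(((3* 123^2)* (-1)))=264415/446698854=0.00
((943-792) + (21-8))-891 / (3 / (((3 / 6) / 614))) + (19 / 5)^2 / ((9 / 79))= 80267707 / 276300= 290.51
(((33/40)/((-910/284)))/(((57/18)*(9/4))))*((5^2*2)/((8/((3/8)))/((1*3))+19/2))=-56232/516971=-0.11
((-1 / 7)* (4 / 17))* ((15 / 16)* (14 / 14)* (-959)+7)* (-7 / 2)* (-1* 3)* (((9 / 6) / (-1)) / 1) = -472.27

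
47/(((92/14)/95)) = 31255/46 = 679.46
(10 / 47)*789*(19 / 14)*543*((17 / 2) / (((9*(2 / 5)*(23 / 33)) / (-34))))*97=-20917580541825 / 15134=-1382158090.51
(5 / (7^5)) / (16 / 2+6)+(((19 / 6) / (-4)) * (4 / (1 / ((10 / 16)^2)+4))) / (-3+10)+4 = 455085599 / 115766616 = 3.93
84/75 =28/25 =1.12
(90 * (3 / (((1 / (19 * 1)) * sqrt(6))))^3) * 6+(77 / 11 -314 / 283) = 1667 / 283+2777895 * sqrt(6) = 6804431.20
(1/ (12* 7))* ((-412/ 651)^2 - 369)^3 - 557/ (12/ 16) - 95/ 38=-3816739649380838005169819/ 6393890839777677684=-596935.38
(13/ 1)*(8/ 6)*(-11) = -572/ 3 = -190.67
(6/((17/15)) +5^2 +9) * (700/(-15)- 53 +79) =-812.08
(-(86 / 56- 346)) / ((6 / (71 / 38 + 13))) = 853.61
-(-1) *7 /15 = 7 /15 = 0.47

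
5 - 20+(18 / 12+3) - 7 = -35 / 2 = -17.50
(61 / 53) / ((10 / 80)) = 488 / 53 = 9.21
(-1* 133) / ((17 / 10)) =-1330 / 17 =-78.24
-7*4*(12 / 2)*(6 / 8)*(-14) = 1764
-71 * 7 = -497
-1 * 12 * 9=-108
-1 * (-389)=389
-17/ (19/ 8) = -136/ 19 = -7.16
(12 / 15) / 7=4 / 35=0.11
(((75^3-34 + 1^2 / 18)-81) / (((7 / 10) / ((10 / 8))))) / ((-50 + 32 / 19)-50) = -7660.45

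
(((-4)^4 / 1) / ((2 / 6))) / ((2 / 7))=2688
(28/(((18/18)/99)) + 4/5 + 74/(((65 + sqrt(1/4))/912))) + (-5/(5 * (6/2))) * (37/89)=665089853/174885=3803.01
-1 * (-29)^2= -841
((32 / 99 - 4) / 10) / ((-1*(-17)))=-182 / 8415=-0.02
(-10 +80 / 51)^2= 184900 / 2601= 71.09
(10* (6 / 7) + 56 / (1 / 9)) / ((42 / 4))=2392 / 49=48.82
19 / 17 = 1.12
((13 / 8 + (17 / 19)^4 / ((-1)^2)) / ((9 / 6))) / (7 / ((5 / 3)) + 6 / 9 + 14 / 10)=11811705 / 49000696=0.24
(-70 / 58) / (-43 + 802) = -35 / 22011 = -0.00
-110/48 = -55/24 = -2.29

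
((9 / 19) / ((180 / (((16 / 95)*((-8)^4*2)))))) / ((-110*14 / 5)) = -8192 / 694925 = -0.01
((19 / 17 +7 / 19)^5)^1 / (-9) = -2831155200000 / 3515706497843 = -0.81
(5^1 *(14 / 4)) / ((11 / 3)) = 105 / 22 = 4.77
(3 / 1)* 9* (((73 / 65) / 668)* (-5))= -1971 / 8684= -0.23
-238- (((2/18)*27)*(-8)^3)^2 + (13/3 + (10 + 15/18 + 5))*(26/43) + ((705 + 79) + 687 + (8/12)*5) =-304188124/129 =-2358047.47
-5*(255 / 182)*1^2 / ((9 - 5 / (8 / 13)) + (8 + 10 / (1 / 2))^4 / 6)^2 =-14688 / 22003564259131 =-0.00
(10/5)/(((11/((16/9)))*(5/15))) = 32/33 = 0.97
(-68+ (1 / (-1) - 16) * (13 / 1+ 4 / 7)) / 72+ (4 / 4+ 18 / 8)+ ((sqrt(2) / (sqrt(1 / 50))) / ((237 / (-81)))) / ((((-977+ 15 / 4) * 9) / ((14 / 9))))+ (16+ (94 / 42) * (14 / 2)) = 1589741803 / 51667896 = 30.77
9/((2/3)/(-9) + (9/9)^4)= 243/25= 9.72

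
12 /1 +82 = 94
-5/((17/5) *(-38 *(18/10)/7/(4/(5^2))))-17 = -49349/2907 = -16.98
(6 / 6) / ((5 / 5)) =1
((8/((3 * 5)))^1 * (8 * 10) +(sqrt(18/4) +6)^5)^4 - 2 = 70842570842489155389 * sqrt(2)/128 +64920927415976250985489/82944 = 1565415162980502667.84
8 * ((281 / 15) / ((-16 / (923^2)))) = -7979734.97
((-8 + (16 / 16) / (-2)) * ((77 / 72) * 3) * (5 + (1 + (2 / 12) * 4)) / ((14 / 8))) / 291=-935 / 2619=-0.36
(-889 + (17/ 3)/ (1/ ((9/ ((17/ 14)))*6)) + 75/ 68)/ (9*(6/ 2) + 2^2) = -43241/ 2108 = -20.51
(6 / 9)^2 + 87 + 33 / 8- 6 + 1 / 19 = 117131 / 1368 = 85.62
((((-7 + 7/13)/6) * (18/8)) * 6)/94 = -189/1222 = -0.15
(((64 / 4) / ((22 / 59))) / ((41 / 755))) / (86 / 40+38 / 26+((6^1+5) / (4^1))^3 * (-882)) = -741228800 / 17203666953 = -0.04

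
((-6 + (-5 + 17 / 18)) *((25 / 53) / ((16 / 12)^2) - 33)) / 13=1674793 / 66144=25.32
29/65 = 0.45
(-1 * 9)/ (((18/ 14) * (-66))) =0.11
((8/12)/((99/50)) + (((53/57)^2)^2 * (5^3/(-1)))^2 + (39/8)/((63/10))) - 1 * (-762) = 325814850460971122501/34320180390496308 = 9493.39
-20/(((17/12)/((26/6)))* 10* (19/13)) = -1352/323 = -4.19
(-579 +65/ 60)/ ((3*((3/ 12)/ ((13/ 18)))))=-90155/ 162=-556.51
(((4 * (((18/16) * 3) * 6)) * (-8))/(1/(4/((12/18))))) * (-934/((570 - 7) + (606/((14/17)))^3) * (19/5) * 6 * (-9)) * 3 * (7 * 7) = -46964743712208/170838313825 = -274.91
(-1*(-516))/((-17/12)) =-6192/17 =-364.24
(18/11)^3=5832/1331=4.38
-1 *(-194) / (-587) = -194 / 587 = -0.33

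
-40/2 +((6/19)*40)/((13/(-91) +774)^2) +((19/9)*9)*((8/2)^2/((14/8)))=599906549036/3902737237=153.71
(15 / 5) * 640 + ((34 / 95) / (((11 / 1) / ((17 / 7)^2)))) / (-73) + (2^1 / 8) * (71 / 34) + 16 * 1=984455291819 / 508363240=1936.52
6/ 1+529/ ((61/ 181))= 96115/ 61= 1575.66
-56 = -56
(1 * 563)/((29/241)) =135683/29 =4678.72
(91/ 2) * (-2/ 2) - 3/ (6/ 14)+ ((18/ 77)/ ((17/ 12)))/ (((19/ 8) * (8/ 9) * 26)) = -33946971/ 646646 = -52.50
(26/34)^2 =169/289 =0.58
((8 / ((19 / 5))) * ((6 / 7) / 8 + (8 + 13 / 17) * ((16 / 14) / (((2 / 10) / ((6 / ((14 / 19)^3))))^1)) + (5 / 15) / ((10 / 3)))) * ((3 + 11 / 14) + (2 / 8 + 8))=206703566563 / 10857322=19038.17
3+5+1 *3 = 11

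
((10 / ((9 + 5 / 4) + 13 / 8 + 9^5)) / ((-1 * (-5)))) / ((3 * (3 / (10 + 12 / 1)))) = 0.00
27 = 27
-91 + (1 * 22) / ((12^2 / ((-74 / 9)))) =-29891 / 324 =-92.26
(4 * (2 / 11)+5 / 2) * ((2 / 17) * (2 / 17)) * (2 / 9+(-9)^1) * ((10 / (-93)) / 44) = 28045 / 29269053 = 0.00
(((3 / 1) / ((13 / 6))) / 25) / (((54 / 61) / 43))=2623 / 975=2.69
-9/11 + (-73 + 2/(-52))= -21123/286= -73.86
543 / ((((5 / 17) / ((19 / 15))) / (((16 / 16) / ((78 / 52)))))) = 1559.01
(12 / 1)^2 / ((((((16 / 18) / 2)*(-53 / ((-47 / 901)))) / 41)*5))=2.61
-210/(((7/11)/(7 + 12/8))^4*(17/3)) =-3236905485/2744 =-1179630.28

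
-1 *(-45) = 45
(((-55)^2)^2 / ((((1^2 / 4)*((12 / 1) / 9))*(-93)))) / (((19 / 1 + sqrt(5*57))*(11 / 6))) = -2495625 / 62 + 2495625*sqrt(285) / 1178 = -4487.16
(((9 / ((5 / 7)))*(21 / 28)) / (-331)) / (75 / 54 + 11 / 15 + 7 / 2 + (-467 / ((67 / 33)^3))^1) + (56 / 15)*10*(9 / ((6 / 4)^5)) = 3222626840918359 / 72831868727904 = 44.25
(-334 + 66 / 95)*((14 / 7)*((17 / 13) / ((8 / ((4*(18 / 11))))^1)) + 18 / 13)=-15958656 / 13585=-1174.73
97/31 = 3.13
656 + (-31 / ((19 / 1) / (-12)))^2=375200 / 361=1039.34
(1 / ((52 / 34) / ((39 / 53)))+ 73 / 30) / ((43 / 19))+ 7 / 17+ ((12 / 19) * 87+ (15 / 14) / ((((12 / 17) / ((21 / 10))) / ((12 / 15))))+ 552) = 611.20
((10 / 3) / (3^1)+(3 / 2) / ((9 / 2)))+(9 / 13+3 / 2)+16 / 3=8.97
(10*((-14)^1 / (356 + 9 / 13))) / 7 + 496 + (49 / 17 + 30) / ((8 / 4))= 80781611 / 157658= 512.39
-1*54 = -54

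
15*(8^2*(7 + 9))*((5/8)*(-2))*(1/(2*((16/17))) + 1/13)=-151800/13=-11676.92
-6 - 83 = -89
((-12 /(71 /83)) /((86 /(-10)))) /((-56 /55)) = -68475 /42742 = -1.60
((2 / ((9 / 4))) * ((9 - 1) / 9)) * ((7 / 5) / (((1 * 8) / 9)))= 56 / 45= 1.24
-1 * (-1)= 1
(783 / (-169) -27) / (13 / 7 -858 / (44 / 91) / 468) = 898128 / 54925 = 16.35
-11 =-11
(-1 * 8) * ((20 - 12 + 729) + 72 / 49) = -289480 / 49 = -5907.76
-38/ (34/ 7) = -133/ 17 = -7.82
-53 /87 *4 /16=-53 /348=-0.15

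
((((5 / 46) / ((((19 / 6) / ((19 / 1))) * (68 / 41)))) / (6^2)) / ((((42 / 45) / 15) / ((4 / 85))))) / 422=3075 / 157081904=0.00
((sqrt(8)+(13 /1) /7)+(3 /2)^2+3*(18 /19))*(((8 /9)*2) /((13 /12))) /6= 64*sqrt(2) /117+29576 /15561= 2.67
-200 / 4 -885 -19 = -954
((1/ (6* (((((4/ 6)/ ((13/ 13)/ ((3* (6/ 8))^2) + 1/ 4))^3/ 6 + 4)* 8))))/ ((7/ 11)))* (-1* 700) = -838371875/ 166489392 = -5.04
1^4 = 1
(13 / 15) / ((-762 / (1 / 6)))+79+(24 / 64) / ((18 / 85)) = 22157003 / 274320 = 80.77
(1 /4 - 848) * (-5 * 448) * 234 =444356640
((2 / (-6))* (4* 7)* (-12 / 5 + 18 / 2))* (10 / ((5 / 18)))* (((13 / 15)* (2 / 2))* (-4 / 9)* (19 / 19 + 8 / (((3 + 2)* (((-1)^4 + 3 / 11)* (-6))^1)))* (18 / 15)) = 1519232 / 1875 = 810.26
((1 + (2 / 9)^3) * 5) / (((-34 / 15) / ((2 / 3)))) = -18425 / 12393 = -1.49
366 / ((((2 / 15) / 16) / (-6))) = -263520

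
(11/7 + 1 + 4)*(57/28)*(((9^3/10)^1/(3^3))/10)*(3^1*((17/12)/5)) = 601749/196000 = 3.07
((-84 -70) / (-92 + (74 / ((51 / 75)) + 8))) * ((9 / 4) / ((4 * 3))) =-3927 / 3376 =-1.16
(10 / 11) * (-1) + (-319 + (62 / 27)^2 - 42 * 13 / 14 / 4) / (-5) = 10230049 / 160380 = 63.79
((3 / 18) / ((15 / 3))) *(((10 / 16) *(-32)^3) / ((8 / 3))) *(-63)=16128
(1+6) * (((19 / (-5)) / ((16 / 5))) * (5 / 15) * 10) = -665 / 24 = -27.71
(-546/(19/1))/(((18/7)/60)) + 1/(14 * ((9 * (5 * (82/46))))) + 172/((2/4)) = -160248883/490770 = -326.53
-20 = -20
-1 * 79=-79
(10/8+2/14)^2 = 1521/784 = 1.94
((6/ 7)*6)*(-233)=-8388/ 7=-1198.29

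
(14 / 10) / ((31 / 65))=91 / 31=2.94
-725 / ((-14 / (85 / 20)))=12325 / 56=220.09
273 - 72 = 201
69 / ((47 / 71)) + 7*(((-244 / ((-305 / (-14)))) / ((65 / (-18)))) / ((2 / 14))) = 3913599 / 15275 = 256.21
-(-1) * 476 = 476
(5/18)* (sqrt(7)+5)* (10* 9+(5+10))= 175* sqrt(7)/6+875/6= 223.00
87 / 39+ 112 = 1485 / 13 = 114.23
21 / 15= 7 / 5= 1.40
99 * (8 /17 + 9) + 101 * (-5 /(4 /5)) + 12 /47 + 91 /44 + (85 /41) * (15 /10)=224693091 /720698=311.77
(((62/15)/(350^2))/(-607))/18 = -31/10038262500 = -0.00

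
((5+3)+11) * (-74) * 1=-1406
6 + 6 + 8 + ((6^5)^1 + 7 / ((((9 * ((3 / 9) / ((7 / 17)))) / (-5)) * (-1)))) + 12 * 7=402125 / 51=7884.80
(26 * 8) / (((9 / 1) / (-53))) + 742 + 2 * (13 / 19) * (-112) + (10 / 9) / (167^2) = -636.15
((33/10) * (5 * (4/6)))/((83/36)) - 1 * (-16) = 1724/83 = 20.77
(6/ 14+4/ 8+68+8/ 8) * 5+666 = 14219/ 14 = 1015.64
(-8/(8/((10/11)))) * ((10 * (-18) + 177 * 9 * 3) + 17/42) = -965875/231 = -4181.28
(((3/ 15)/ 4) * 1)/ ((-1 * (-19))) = 1/ 380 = 0.00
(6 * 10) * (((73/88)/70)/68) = 219/20944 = 0.01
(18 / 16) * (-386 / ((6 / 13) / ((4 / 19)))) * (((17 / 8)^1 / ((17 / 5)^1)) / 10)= -12.38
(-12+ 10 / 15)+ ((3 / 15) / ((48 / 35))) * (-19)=-677 / 48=-14.10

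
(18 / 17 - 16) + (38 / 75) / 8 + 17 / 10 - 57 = -357907 / 5100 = -70.18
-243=-243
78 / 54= 13 / 9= 1.44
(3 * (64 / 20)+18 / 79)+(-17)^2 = 118037 / 395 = 298.83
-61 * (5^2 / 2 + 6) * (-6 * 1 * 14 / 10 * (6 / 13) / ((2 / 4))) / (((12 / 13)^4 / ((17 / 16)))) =590076851 / 46080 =12805.49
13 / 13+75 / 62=137 / 62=2.21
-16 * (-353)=5648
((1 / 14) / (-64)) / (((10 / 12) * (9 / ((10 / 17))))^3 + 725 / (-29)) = -1 / 1834714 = -0.00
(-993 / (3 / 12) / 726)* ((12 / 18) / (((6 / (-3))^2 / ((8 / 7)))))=-2648 / 2541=-1.04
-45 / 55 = -9 / 11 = -0.82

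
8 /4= 2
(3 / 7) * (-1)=-3 / 7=-0.43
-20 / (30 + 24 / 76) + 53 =7537 / 144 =52.34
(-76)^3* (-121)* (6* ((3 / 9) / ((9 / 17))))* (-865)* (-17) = 26556454517120 / 9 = 2950717168568.89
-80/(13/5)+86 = 718/13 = 55.23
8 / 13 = 0.62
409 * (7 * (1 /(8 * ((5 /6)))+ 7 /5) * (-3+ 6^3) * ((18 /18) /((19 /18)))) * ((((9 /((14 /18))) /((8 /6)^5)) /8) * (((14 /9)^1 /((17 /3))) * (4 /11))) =1116285266061 /36382720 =30681.74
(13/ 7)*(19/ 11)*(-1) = -3.21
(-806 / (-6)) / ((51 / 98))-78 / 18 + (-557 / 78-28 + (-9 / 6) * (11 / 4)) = 3413623 / 15912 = 214.53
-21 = -21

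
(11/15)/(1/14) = 154/15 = 10.27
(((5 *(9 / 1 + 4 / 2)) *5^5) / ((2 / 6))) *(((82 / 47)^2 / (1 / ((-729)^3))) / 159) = -3824295261931.78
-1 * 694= -694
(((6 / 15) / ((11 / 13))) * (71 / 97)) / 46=923 / 122705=0.01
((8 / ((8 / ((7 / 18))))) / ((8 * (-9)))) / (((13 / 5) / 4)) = -35 / 4212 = -0.01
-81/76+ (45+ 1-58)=-993/76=-13.07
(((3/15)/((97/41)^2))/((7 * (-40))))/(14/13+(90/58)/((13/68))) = -633737/45656231600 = -0.00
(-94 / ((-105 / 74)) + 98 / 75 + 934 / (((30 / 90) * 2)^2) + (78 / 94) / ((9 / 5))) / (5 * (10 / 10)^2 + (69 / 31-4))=3319032949 / 4935000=672.55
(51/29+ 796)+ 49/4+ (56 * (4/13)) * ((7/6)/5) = 18413339/22620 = 814.03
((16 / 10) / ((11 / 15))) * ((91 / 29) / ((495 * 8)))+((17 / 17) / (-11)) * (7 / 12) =-10801 / 210540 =-0.05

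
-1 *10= -10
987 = 987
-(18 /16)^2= -81 /64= -1.27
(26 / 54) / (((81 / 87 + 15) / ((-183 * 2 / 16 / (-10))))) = 22997 / 332640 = 0.07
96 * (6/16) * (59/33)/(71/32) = 22656/781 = 29.01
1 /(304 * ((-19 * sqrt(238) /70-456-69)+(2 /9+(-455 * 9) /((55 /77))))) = -11088000 /21093407515157+405 * sqrt(238) /17762869486448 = -0.00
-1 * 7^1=-7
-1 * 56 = -56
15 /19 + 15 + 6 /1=414 /19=21.79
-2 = -2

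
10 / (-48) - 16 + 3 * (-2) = -533 / 24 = -22.21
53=53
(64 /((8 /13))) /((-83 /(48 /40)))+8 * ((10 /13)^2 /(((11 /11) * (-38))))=-2169664 /1332565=-1.63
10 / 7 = 1.43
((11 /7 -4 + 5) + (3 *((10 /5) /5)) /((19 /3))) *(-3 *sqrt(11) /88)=-0.31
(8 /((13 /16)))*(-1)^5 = -128 /13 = -9.85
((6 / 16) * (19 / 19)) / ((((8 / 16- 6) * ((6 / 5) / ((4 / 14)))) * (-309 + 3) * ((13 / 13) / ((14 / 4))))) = 5 / 26928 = 0.00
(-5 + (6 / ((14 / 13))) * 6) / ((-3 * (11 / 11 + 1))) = -199 / 42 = -4.74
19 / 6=3.17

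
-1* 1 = -1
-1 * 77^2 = -5929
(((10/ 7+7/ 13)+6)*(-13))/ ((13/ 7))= -725/ 13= -55.77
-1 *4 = -4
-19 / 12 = -1.58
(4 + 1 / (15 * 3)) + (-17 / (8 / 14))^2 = 640141 / 720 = 889.08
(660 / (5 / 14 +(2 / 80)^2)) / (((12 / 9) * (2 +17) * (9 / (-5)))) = -3080000 / 76133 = -40.46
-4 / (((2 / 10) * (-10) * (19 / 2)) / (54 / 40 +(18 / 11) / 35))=2151 / 7315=0.29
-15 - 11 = -26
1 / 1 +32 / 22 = 27 / 11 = 2.45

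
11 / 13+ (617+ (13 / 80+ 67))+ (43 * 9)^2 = 156472169 / 1040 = 150454.01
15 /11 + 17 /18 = 457 /198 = 2.31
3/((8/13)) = 39/8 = 4.88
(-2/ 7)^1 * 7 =-2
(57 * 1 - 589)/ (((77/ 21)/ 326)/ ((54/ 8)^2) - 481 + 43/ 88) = 125481312/ 113336777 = 1.11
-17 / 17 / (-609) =1 / 609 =0.00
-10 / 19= -0.53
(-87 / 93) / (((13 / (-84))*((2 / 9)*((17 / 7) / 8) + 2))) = 613872 / 209963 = 2.92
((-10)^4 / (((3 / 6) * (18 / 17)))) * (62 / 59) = 10540000 / 531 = 19849.34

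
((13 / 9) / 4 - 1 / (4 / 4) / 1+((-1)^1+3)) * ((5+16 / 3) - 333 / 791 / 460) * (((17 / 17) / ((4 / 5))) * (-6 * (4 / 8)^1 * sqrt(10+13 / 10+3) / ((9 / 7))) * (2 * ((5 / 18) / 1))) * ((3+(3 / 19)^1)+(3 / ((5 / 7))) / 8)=-171875514979 * sqrt(1430) / 20479288320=-317.37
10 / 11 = 0.91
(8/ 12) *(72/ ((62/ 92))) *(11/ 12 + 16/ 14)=146.69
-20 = -20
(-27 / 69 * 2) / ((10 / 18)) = -1.41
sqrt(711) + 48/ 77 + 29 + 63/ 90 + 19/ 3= 3 * sqrt(79) + 84677/ 2310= 63.32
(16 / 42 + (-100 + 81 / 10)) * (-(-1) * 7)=-19219 / 30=-640.63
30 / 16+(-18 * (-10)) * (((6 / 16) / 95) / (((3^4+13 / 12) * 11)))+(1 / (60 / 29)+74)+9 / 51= 6428447759 / 83992920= 76.54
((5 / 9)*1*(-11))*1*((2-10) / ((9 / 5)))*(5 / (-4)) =-2750 / 81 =-33.95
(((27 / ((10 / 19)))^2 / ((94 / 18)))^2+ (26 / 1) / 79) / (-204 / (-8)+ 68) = 443182020807839 / 163167785000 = 2716.11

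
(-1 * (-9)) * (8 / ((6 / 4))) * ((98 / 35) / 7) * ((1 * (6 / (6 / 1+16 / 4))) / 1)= 288 / 25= 11.52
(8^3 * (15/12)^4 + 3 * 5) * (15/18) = 6325/6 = 1054.17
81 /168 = 27 /56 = 0.48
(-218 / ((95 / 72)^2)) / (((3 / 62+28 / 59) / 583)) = -2410092672768 / 17264825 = -139595.55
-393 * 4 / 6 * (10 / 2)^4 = -163750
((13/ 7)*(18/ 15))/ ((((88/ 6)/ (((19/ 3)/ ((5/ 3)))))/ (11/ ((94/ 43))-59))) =-11277279/ 361900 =-31.16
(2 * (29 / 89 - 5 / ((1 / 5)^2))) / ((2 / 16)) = -177536 / 89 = -1994.79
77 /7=11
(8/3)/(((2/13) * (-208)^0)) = 52/3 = 17.33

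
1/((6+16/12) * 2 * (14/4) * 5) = 3/770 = 0.00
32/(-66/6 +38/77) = -3.05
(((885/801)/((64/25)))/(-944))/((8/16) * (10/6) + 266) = -125/72954368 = -0.00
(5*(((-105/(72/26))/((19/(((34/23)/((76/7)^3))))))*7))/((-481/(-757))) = -5407232075/42586817664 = -0.13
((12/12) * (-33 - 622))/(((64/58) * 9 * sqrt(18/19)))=-18995 * sqrt(38)/1728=-67.76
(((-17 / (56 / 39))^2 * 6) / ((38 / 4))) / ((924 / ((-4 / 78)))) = -11271 / 2293984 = -0.00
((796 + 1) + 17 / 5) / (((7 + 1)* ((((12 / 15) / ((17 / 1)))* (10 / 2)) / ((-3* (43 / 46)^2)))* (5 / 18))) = -73836117 / 18400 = -4012.83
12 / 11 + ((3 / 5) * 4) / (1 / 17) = 2304 / 55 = 41.89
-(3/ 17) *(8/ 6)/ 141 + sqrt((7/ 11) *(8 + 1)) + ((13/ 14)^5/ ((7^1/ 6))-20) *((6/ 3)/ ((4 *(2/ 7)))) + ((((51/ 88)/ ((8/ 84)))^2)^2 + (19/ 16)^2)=3 *sqrt(77)/ 11 + 51746451571230685547/ 38655287292002304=1341.06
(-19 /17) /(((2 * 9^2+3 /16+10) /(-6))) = 96 /2465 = 0.04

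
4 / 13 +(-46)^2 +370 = 32322 / 13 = 2486.31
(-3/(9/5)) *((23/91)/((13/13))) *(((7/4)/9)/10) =-0.01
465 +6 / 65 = 30231 / 65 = 465.09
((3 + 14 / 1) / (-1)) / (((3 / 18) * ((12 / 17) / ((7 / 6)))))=-2023 / 12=-168.58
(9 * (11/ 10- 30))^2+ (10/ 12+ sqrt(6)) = sqrt(6)+ 20295853/ 300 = 67655.29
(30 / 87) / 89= 0.00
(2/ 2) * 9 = 9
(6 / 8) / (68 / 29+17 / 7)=0.16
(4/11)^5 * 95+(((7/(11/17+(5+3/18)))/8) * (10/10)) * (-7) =-0.45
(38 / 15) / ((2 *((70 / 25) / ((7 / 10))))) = 19 / 60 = 0.32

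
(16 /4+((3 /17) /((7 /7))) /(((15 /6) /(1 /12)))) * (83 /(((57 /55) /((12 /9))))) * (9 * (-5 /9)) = -2138.81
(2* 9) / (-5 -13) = -1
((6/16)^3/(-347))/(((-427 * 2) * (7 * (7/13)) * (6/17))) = 1989/14869055488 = 0.00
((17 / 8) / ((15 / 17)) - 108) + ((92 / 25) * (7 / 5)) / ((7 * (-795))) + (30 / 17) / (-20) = -476092129 / 4505000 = -105.68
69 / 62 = 1.11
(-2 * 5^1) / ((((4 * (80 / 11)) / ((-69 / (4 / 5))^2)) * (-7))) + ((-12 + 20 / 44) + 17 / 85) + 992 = 265316749 / 197120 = 1345.97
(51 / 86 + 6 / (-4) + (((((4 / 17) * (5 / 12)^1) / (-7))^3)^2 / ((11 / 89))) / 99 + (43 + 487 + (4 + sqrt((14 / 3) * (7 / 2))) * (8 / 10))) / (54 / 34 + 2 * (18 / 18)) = 476 * sqrt(3) / 915 + 258003982839937794591898 / 1739228125866809757795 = 149.25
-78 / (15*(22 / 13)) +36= 1811 / 55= 32.93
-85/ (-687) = 85/ 687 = 0.12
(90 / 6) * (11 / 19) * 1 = 165 / 19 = 8.68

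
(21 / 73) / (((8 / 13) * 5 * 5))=273 / 14600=0.02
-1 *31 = -31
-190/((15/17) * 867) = -38/153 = -0.25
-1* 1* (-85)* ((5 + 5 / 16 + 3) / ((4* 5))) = 2261 / 64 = 35.33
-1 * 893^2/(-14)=56960.64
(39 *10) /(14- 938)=-65 /154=-0.42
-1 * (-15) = 15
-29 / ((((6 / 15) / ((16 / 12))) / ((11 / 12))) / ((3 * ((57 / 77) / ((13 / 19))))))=-52345 / 182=-287.61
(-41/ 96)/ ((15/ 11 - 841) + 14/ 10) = 2255/ 4425888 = 0.00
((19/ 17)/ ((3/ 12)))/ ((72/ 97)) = 6.02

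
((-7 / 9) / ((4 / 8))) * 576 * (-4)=3584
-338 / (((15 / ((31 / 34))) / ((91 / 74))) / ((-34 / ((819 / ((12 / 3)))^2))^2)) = -269824 / 16236801945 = -0.00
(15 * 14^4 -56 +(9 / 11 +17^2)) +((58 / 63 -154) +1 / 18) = 266260207 / 462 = 576320.79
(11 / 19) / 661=11 / 12559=0.00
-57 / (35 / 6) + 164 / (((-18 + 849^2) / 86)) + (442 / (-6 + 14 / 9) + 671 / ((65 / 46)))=13705186525 / 37480716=365.66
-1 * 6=-6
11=11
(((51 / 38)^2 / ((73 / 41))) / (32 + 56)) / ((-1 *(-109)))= 106641 / 1011111904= 0.00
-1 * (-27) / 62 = 27 / 62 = 0.44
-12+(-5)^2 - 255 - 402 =-644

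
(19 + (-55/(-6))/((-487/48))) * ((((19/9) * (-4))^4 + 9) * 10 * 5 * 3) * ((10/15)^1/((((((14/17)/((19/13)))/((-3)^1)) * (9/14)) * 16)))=-2378420641594375/498452292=-4771611.41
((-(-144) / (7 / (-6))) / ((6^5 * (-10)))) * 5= 1 / 126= 0.01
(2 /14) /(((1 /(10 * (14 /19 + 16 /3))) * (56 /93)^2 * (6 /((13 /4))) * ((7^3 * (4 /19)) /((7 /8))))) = 10806445 /68841472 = 0.16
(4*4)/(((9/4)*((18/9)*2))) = 16/9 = 1.78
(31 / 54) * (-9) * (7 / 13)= -217 / 78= -2.78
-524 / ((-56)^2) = -131 / 784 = -0.17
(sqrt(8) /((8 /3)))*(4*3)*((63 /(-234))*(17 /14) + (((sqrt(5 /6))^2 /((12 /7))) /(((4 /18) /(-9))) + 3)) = -31851*sqrt(2) /208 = -216.56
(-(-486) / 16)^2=59049 / 64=922.64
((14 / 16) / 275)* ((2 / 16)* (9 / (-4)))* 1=-63 / 70400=-0.00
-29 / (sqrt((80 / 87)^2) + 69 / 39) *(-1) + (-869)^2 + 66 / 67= 153864186506 / 203747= 755172.77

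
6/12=1/2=0.50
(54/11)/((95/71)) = 3834/1045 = 3.67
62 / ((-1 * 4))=-31 / 2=-15.50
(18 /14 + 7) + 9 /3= 79 /7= 11.29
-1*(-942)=942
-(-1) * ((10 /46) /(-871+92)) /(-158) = 5 /2830886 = 0.00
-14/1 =-14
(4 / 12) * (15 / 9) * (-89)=-445 / 9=-49.44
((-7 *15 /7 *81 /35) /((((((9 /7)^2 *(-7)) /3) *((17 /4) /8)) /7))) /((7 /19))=5472 /17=321.88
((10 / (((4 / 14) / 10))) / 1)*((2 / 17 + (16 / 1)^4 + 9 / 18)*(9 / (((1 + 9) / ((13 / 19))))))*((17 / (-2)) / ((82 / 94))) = -428859173925 / 3116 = -137631313.84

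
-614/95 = -6.46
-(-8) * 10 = 80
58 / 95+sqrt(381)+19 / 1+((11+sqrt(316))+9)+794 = 2*sqrt(79)+sqrt(381)+79193 / 95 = 870.91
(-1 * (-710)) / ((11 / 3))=2130 / 11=193.64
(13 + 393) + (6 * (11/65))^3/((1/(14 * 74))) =409343606/274625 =1490.55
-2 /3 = -0.67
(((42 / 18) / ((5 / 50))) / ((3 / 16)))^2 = 1254400 / 81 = 15486.42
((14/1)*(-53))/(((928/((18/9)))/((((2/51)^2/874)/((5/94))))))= -17437/329624730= -0.00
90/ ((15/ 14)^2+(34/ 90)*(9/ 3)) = 264600/ 6707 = 39.45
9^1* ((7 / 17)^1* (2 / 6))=21 / 17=1.24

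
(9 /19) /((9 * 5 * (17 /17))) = 1 /95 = 0.01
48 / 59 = 0.81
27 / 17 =1.59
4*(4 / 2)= 8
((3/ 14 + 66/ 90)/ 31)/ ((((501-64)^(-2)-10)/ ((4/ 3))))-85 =-1585165617887/ 18648113085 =-85.00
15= 15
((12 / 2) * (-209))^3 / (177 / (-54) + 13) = -35494831152 / 175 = -202827606.58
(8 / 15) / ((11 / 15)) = 8 / 11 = 0.73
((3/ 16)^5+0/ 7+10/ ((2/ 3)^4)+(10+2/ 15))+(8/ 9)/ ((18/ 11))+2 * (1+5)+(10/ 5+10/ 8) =76.55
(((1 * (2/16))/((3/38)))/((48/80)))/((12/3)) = 95/144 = 0.66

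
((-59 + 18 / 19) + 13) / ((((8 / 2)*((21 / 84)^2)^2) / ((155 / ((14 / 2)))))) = -63846.02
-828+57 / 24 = -6605 / 8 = -825.62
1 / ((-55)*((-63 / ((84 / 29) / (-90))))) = -2 / 215325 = -0.00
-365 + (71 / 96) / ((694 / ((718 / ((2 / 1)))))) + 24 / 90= -121372523 / 333120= -364.35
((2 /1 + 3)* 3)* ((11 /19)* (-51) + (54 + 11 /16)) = 114735 /304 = 377.42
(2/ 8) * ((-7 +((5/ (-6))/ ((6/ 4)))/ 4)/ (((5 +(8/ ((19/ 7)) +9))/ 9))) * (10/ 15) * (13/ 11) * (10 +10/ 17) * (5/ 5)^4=-952185/ 120428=-7.91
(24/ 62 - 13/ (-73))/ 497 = 1279/ 1124711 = 0.00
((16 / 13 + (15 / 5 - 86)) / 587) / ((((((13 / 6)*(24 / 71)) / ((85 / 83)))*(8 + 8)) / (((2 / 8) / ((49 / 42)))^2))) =-0.00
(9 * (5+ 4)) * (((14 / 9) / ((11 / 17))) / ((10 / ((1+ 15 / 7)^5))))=71682336 / 12005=5971.04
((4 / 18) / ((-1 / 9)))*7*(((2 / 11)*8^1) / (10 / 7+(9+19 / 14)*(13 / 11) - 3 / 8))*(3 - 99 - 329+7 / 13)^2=-381943776256 / 1383941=-275982.70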